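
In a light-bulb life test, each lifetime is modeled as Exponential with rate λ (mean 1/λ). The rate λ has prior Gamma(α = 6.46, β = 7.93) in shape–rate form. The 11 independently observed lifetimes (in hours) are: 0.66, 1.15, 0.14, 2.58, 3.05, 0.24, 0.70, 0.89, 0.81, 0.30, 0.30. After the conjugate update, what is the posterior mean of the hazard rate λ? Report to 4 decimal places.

0.9312

With a Gamma(shape α, rate β) prior on the exponential rate λ, the posterior after n observations with total T = Σxᵢ is Gamma(α+n, β+T).
Sum of observations T = 10.82 hours; n = 11.
Posterior: Gamma(6.46+11, 7.93+10.82) = Gamma(17.46, 18.75).
Posterior mean of λ = α/β = 17.46/18.75 = 0.9312.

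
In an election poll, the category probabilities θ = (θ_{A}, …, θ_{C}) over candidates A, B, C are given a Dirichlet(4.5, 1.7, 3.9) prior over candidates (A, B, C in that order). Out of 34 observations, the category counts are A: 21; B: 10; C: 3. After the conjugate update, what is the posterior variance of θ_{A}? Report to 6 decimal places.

The Dirichlet prior is conjugate to the Multinomial likelihood: each posterior αⱼ = prior αⱼ + observed count nⱼ.
Posterior concentration: (25.5, 11.7, 6.9), total = 44.1.
Var[θ_j] = α_j(Σα−α_j)/((Σα)²(Σα+1)) = 25.5·18.6/(44.1²·45.1) = 0.005408.

0.005408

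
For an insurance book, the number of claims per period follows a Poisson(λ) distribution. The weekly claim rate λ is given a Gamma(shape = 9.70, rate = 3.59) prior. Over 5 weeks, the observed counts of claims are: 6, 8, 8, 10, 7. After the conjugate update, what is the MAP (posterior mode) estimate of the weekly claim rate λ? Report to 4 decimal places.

5.5530

With a Gamma(shape α, rate β) prior, the Poisson likelihood is conjugate: the posterior is Gamma(α + ΣXᵢ, β + n).
Sum of counts S = 39 over n = 5 weeks.
Posterior: Gamma(α+S, β+n) = Gamma(9.70+39, 3.59+5) = Gamma(48.70, 8.59).
Mode of Gamma(α,β) for α≥1 is (α−1)/β = 47.70/8.59 = 5.5530.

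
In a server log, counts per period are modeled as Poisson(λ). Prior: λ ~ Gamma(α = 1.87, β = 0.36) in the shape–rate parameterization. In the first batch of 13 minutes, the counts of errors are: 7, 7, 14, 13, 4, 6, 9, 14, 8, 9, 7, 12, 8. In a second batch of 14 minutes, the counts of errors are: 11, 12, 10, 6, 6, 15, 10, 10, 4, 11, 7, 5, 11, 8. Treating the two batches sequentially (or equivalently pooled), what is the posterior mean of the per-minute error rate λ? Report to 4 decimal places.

8.9865

With a Gamma(shape α, rate β) prior, the Poisson likelihood is conjugate: the posterior is Gamma(α + ΣXᵢ, β + n).
Batch 1: sum of counts S = 118 over n = 13 minutes.
After batch 1: Gamma(α+S, β+n) = Gamma(1.87+118, 0.36+13) = Gamma(119.87, 13.36).
Batch 2: sum of counts S = 126 over n = 14 minutes.
After batch 2: Gamma(α+S, β+n) = Gamma(119.87+126, 13.36+14) = Gamma(245.87, 27.36).
Posterior mean = α/β = 245.87/27.36 = 8.9865.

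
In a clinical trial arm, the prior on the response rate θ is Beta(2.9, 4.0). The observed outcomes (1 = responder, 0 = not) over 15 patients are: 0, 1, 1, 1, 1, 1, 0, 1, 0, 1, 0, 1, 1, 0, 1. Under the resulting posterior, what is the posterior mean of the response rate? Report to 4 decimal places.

0.5890

The Beta prior is conjugate to a Binomial/Bernoulli likelihood; the update adds successes to α and failures to β.
Posterior: Beta(α+k, β+n−k) = Beta(2.9+10, 4.0+5) = Beta(12.9, 9.0).
Posterior mean = α/(α+β) = 12.9/21.9 = 0.5890.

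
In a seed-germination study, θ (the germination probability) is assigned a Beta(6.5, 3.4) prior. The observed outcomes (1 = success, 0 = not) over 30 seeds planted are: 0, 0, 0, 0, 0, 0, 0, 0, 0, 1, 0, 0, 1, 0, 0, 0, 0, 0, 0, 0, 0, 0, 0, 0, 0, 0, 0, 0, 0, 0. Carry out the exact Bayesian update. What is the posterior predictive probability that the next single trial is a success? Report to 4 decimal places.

0.2130

The Beta prior is conjugate to a Binomial/Bernoulli likelihood; the update adds successes to α and failures to β.
Posterior: Beta(α+k, β+n−k) = Beta(6.5+2, 3.4+28) = Beta(8.5, 31.4).
For a single future Bernoulli trial, P(success | data) = α/(α+β) = 0.2130.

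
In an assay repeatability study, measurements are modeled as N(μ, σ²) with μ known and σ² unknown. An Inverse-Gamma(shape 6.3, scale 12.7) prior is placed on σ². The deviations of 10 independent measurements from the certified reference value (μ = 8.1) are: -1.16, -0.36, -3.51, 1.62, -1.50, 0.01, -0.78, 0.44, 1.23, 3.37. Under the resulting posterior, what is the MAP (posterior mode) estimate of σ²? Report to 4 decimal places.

With known mean μ and an Inverse-Gamma(α, β) prior on σ², the Normal likelihood is conjugate: posterior is Inv-Gamma(α + n/2, β + Σ(xᵢ−μ)²/2).
Σ(xᵢ−μ)² = (-1.16)² + (-0.36)² + (-3.51)² + (1.62)² + (-1.50)² + (0.01)² + (-0.78)² + (0.44)² + (1.23)² + (3.37)² = 32.3416.
Posterior: Inv-Gamma(6.3 + 10/2, 12.7 + 32.3416/2) = Inv-Gamma(11.30, 28.87080).
Mode = β/(α+1) = 28.87080/12.30 = 2.3472.

2.3472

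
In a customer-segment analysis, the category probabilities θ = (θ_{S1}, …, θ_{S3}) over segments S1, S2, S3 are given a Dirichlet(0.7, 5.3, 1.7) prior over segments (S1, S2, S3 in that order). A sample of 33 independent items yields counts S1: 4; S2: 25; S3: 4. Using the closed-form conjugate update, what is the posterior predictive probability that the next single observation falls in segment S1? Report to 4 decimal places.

The Dirichlet prior is conjugate to the Multinomial likelihood: each posterior αⱼ = prior αⱼ + observed count nⱼ.
Posterior concentration: (4.7, 30.3, 5.7), total = 40.7.
P(next = S1 | data) = α_{S1}/Σα = 0.1155.

0.1155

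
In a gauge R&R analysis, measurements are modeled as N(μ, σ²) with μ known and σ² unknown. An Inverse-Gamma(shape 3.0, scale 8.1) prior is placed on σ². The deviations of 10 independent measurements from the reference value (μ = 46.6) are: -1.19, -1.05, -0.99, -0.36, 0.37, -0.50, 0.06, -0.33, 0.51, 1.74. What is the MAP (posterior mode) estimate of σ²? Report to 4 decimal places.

With known mean μ and an Inverse-Gamma(α, β) prior on σ², the Normal likelihood is conjugate: posterior is Inv-Gamma(α + n/2, β + Σ(xᵢ−μ)²/2).
Σ(xᵢ−μ)² = (-1.19)² + (-1.05)² + (-0.99)² + (-0.36)² + (0.37)² + (-0.50)² + (0.06)² + (-0.33)² + (0.51)² + (1.74)² = 7.4154.
Posterior: Inv-Gamma(3.0 + 10/2, 8.1 + 7.4154/2) = Inv-Gamma(8.00, 11.80770).
Mode = β/(α+1) = 11.80770/9.00 = 1.3120.

1.3120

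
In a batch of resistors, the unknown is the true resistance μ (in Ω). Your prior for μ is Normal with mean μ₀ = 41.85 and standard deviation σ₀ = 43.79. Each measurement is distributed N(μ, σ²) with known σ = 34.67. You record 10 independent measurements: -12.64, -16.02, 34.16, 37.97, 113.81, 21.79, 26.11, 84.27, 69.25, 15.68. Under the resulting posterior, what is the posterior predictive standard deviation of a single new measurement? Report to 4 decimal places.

For Normal data with known variance σ², a Normal(μ₀, σ₀²) prior on μ is conjugate. Posterior precision = 1/σ₀² + n/σ²; posterior mean is the precision-weighted average of μ₀ and x̄.
σ₀² = 43.79² = 1917.5641, σ² = 34.67² = 1202.0089; σ² + n·σ₀² = 1202.0089 + 10·1917.5641 = 20377.6499.
Posterior precision = 1/σ₀² + n/σ² = 1/1917.5641 + 10/1202.0089 = (σ² + n·σ₀²)/(σ₀²σ²) = 20377.6499/(1917.5641·1202.0089); posterior variance σₙ² = σ₀²σ²/(σ² + n·σ₀²) = 1917.5641·1202.0089/20377.6499 = 113.110645.
Predictive variance for one new observation = σₙ² + σ² = 1917.5641·1202.0089/20377.6499 + 1202.0089 = σ²·(σ₀² + 20377.6499)/20377.6499 = 1202.0089·22295.214/20377.6499 = 1315.119545; SD = √(1202.0089·22295.214/20377.6499) = 36.2646.

36.2646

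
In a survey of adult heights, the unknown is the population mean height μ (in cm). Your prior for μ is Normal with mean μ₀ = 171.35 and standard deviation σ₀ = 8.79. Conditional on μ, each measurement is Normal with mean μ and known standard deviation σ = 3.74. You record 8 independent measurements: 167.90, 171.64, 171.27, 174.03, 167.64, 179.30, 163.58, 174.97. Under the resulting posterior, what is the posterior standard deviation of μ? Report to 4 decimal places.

1.3076

For Normal data with known variance σ², a Normal(μ₀, σ₀²) prior on μ is conjugate. Posterior precision = 1/σ₀² + n/σ²; posterior mean is the precision-weighted average of μ₀ and x̄.
σ₀² = 8.79² = 77.2641, σ² = 3.74² = 13.9876; σ² + n·σ₀² = 13.9876 + 8·77.2641 = 632.1004.
Posterior precision = 1/σ₀² + n/σ² = 1/77.2641 + 8/13.9876 = (σ² + n·σ₀²)/(σ₀²σ²) = 632.1004/(77.2641·13.9876); posterior variance σₙ² = σ₀²σ²/(σ² + n·σ₀²) = 77.2641·13.9876/632.1004 = 1.709759.
Posterior SD = √σₙ² = √(77.2641·13.9876/632.1004) = 1.3076.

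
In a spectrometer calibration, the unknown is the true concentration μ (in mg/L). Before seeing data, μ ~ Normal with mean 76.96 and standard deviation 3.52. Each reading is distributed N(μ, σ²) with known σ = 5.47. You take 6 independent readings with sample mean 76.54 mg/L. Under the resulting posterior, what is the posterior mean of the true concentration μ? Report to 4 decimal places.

76.6605

For Normal data with known variance σ², a Normal(μ₀, σ₀²) prior on μ is conjugate. Posterior precision = 1/σ₀² + n/σ²; posterior mean is the precision-weighted average of μ₀ and x̄.
n·x̄ = 6·76.54 = 459.24.
σ₀² = 3.52² = 12.3904, σ² = 5.47² = 29.9209; σ² + n·σ₀² = 29.9209 + 6·12.3904 = 104.2633.
Posterior mean = (μ₀/σ₀² + n·x̄/σ²)/(1/σ₀² + n/σ²) = (σ²·μ₀ + σ₀²·n·x̄)/(σ² + n·σ₀²) = (29.9209·76.96 + 12.3904·459.24)/104.2633 = 7992.87976/104.2633 = 76.6605.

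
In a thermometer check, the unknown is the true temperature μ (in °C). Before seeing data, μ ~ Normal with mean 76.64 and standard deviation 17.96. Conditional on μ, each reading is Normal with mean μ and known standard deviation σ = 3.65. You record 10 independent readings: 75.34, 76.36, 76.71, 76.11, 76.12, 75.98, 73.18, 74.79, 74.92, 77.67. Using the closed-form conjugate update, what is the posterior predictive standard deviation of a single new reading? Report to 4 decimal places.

For Normal data with known variance σ², a Normal(μ₀, σ₀²) prior on μ is conjugate. Posterior precision = 1/σ₀² + n/σ²; posterior mean is the precision-weighted average of μ₀ and x̄.
σ₀² = 17.96² = 322.5616, σ² = 3.65² = 13.3225; σ² + n·σ₀² = 13.3225 + 10·322.5616 = 3238.9385.
Posterior precision = 1/σ₀² + n/σ² = 1/322.5616 + 10/13.3225 = (σ² + n·σ₀²)/(σ₀²σ²) = 3238.9385/(322.5616·13.3225); posterior variance σₙ² = σ₀²σ²/(σ² + n·σ₀²) = 322.5616·13.3225/3238.9385 = 1.326770.
Predictive variance for one new observation = σₙ² + σ² = 322.5616·13.3225/3238.9385 + 13.3225 = σ²·(σ₀² + 3238.9385)/3238.9385 = 13.3225·3561.5001/3238.9385 = 14.649270; SD = √(13.3225·3561.5001/3238.9385) = 3.8274.

3.8274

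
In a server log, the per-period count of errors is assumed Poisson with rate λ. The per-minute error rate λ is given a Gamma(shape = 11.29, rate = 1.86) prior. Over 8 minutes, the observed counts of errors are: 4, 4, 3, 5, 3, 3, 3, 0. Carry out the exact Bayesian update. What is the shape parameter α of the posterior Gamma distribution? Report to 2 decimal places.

36.29

With a Gamma(shape α, rate β) prior, the Poisson likelihood is conjugate: the posterior is Gamma(α + ΣXᵢ, β + n).
Sum of counts S = 25 over n = 8 minutes.
Posterior: Gamma(α+S, β+n) = Gamma(11.29+25, 1.86+8) = Gamma(36.29, 9.86).
Posterior α = 36.29.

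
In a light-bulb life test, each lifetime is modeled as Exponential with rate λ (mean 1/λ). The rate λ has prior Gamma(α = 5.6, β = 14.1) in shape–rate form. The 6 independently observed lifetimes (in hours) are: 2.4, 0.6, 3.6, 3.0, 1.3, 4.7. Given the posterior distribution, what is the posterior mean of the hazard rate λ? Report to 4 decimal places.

With a Gamma(shape α, rate β) prior on the exponential rate λ, the posterior after n observations with total T = Σxᵢ is Gamma(α+n, β+T).
Sum of observations T = 15.6 hours; n = 6.
Posterior: Gamma(5.6+6, 14.1+15.6) = Gamma(11.6, 29.7).
Posterior mean of λ = α/β = 11.6/29.7 = 0.3906.

0.3906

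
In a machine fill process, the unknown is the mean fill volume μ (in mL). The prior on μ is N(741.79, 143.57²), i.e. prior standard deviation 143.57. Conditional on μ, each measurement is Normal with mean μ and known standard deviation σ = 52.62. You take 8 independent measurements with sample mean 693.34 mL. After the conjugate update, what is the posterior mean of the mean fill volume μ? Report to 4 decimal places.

694.1401

For Normal data with known variance σ², a Normal(μ₀, σ₀²) prior on μ is conjugate. Posterior precision = 1/σ₀² + n/σ²; posterior mean is the precision-weighted average of μ₀ and x̄.
n·x̄ = 8·693.34 = 5546.72.
σ₀² = 143.57² = 20612.3449, σ² = 52.62² = 2768.8644; σ² + n·σ₀² = 2768.8644 + 8·20612.3449 = 167667.6236.
Posterior mean = (μ₀/σ₀² + n·x̄/σ²)/(1/σ₀² + n/σ²) = (σ²·μ₀ + σ₀²·n·x̄)/(σ² + n·σ₀²) = (2768.8644·741.79 + 20612.3449·5546.72)/167667.6236 = 116384821.627004/167667.6236 = 694.1401.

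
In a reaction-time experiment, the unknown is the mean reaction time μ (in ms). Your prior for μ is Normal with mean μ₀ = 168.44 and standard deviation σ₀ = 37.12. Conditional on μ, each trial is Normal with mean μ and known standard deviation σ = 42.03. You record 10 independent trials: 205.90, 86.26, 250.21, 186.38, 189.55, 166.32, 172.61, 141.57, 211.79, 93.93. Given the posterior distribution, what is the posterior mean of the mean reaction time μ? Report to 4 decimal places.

170.2234

For Normal data with known variance σ², a Normal(μ₀, σ₀²) prior on μ is conjugate. Posterior precision = 1/σ₀² + n/σ²; posterior mean is the precision-weighted average of μ₀ and x̄.
Σxᵢ = 205.90 + 86.26 + 250.21 + 186.38 + 189.55 + 166.32 + 172.61 + 141.57 + 211.79 + 93.93 = 1704.52, so n·x̄ = 1704.52.
σ₀² = 37.12² = 1377.8944, σ² = 42.03² = 1766.5209; σ² + n·σ₀² = 1766.5209 + 10·1377.8944 = 15545.4649.
Posterior mean = (μ₀/σ₀² + n·x̄/σ²)/(1/σ₀² + n/σ²) = (σ²·μ₀ + σ₀²·n·x̄)/(σ² + n·σ₀²) = (1766.5209·168.44 + 1377.8944·1704.52)/15545.4649 = 2646201.343084/15545.4649 = 170.2234.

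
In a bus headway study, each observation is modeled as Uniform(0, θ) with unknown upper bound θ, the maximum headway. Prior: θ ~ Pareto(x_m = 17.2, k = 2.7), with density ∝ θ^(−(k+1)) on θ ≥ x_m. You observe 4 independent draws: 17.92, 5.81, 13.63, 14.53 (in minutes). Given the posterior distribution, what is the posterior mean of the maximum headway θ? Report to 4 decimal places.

21.0639

A Pareto(scale x_m, shape k) prior on the upper bound θ of Uniform(0, θ) is conjugate: posterior is Pareto(max(x_m, max xᵢ), k + n).
Sample maximum = 17.92; prior scale x_m = 17.2 → posterior scale = max = 17.92.
Posterior shape = 2.7 + 4 = 6.7.
E[θ|data] = k·x_m/(k−1) = 6.7·17.92/5.7 = 21.0639.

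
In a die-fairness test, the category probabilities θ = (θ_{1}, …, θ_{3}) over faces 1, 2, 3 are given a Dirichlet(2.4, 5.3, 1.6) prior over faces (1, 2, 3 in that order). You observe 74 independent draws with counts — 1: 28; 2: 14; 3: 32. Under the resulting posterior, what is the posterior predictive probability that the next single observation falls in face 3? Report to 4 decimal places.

0.4034

The Dirichlet prior is conjugate to the Multinomial likelihood: each posterior αⱼ = prior αⱼ + observed count nⱼ.
Posterior concentration: (30.4, 19.3, 33.6), total = 83.3.
P(next = 3 | data) = α_{3}/Σα = 0.4034.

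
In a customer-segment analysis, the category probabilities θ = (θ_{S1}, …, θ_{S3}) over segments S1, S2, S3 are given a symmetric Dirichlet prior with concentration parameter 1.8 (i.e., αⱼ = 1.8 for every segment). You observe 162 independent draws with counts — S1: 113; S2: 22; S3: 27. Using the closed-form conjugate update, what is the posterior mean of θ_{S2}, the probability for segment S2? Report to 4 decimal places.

The Dirichlet prior is conjugate to the Multinomial likelihood: each posterior αⱼ = prior αⱼ + observed count nⱼ.
Posterior concentration: (114.8, 23.8, 28.8), total = 167.4.
E[θ_{S2}|data] = α_{S2}/Σα = 23.8/167.4 = 0.1422.

0.1422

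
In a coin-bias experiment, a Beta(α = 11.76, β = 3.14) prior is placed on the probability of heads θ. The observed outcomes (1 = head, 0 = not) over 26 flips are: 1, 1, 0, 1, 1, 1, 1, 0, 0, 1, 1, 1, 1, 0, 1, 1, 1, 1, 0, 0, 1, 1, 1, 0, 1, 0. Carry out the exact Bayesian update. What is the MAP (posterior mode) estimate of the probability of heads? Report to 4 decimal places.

0.7393

The Beta prior is conjugate to a Binomial/Bernoulli likelihood; the update adds successes to α and failures to β.
Posterior: Beta(α+k, β+n−k) = Beta(11.76+18, 3.14+8) = Beta(29.76, 11.14).
Mode of Beta(a,b) for a,b>1 is (a−1)/(a+b−2) = 28.76/38.90 = 0.7393.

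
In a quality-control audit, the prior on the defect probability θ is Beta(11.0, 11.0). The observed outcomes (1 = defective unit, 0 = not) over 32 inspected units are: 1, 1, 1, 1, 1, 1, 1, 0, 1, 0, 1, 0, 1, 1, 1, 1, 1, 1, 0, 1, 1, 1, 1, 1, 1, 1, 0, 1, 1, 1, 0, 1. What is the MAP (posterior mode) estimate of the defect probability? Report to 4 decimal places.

0.6923

The Beta prior is conjugate to a Binomial/Bernoulli likelihood; the update adds successes to α and failures to β.
Posterior: Beta(α+k, β+n−k) = Beta(11.0+26, 11.0+6) = Beta(37.0, 17.0).
Mode of Beta(a,b) for a,b>1 is (a−1)/(a+b−2) = 36.0/52.0 = 0.6923.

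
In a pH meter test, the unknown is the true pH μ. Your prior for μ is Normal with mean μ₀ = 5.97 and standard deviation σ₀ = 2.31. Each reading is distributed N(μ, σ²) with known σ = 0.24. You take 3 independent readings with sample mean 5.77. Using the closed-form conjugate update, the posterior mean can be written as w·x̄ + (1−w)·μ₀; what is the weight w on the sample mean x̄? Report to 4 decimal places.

For Normal data with known variance σ², a Normal(μ₀, σ₀²) prior on μ is conjugate. Posterior precision = 1/σ₀² + n/σ²; posterior mean is the precision-weighted average of μ₀ and x̄.
σ₀² = 2.31² = 5.3361, σ² = 0.24² = 0.0576. Prior precision 1/σ₀² = 1/5.3361; data precision n/σ² = 3/0.0576.
w = (n/σ²)/(1/σ₀² + n/σ²) = n·σ₀²/(σ² + n·σ₀²) = 3·5.3361/(0.0576 + 3·5.3361) = 16.0083/16.0659 = 0.9964.

0.9964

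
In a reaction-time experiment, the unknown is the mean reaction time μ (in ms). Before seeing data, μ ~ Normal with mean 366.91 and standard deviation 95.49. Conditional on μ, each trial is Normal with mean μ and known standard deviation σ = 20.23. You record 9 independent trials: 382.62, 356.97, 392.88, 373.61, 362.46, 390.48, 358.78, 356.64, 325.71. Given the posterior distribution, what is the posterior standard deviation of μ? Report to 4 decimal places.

6.7266

For Normal data with known variance σ², a Normal(μ₀, σ₀²) prior on μ is conjugate. Posterior precision = 1/σ₀² + n/σ²; posterior mean is the precision-weighted average of μ₀ and x̄.
σ₀² = 95.49² = 9118.3401, σ² = 20.23² = 409.2529; σ² + n·σ₀² = 409.2529 + 9·9118.3401 = 82474.3138.
Posterior precision = 1/σ₀² + n/σ² = 1/9118.3401 + 9/409.2529 = (σ² + n·σ₀²)/(σ₀²σ²) = 82474.3138/(9118.3401·409.2529); posterior variance σₙ² = σ₀²σ²/(σ² + n·σ₀²) = 9118.3401·409.2529/82474.3138 = 45.246901.
Posterior SD = √σₙ² = √(9118.3401·409.2529/82474.3138) = 6.7266.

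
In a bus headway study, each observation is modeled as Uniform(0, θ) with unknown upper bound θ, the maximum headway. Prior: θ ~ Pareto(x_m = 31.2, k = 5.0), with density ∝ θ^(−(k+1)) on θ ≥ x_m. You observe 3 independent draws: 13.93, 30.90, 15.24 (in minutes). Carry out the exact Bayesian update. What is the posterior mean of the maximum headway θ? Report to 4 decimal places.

A Pareto(scale x_m, shape k) prior on the upper bound θ of Uniform(0, θ) is conjugate: posterior is Pareto(max(x_m, max xᵢ), k + n).
Sample maximum = 30.90; prior scale x_m = 31.2 → posterior scale = max = 31.20.
Posterior shape = 5.0 + 3 = 8.0.
E[θ|data] = k·x_m/(k−1) = 8.0·31.20/7.0 = 35.6571.

35.6571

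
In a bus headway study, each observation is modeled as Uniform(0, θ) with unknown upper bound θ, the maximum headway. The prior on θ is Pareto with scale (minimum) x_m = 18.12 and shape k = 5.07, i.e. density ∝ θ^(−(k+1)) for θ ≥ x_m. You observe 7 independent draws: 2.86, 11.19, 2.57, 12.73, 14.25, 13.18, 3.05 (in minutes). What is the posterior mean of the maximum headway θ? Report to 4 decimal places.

A Pareto(scale x_m, shape k) prior on the upper bound θ of Uniform(0, θ) is conjugate: posterior is Pareto(max(x_m, max xᵢ), k + n).
Sample maximum = 14.25; prior scale x_m = 18.12 → posterior scale = max = 18.12.
Posterior shape = 5.07 + 7 = 12.07.
E[θ|data] = k·x_m/(k−1) = 12.07·18.12/11.07 = 19.7569.

19.7569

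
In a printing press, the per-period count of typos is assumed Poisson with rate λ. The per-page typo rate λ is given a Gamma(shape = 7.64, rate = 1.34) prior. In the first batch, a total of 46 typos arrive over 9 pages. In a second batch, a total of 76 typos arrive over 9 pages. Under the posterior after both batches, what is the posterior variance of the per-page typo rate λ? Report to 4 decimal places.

0.3466

With a Gamma(shape α, rate β) prior, the Poisson likelihood is conjugate: the posterior is Gamma(α + ΣXᵢ, β + n).
After batch 1: Gamma(α+S, β+n) = Gamma(7.64+46, 1.34+9) = Gamma(53.64, 10.34).
After batch 2: Gamma(α+S, β+n) = Gamma(53.64+76, 10.34+9) = Gamma(129.64, 19.34).
Var = α/β² = 129.64/19.34² = 0.3466.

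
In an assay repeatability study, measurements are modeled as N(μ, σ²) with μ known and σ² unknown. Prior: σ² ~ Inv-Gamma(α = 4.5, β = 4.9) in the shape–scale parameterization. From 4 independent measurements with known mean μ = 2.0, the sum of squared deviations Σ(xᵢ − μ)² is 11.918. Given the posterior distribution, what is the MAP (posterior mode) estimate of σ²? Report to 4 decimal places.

With known mean μ and an Inverse-Gamma(α, β) prior on σ², the Normal likelihood is conjugate: posterior is Inv-Gamma(α + n/2, β + Σ(xᵢ−μ)²/2).
Posterior: Inv-Gamma(4.5 + 4/2, 4.9 + 11.918/2) = Inv-Gamma(6.50, 10.8590).
Mode = β/(α+1) = 10.8590/7.50 = 1.4479.

1.4479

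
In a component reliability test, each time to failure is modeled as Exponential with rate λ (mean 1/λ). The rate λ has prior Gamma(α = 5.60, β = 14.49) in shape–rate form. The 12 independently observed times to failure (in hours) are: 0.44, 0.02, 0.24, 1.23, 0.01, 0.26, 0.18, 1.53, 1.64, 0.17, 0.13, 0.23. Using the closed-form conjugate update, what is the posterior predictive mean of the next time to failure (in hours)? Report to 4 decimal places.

1.2392

With a Gamma(shape α, rate β) prior on the exponential rate λ, the posterior after n observations with total T = Σxᵢ is Gamma(α+n, β+T).
Sum of observations T = 6.08 hours; n = 12.
Posterior: Gamma(5.60+12, 14.49+6.08) = Gamma(17.60, 20.57).
The predictive distribution for the next observation is Lomax; its mean is β/(α−1) = 20.57/16.60 = 1.2392.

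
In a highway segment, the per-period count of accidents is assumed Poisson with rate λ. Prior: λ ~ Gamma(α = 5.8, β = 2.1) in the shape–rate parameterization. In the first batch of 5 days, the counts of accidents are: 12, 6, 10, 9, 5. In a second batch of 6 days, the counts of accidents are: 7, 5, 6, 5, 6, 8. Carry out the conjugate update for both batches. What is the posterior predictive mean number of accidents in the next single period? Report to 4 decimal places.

With a Gamma(shape α, rate β) prior, the Poisson likelihood is conjugate: the posterior is Gamma(α + ΣXᵢ, β + n).
Batch 1: sum of counts S = 42 over n = 5 days.
After batch 1: Gamma(α+S, β+n) = Gamma(5.8+42, 2.1+5) = Gamma(47.8, 7.1).
Batch 2: sum of counts S = 37 over n = 6 days.
After batch 2: Gamma(α+S, β+n) = Gamma(47.8+37, 7.1+6) = Gamma(84.8, 13.1).
The predictive distribution for one future period is NegBinom with mean α/β = 6.4733.

6.4733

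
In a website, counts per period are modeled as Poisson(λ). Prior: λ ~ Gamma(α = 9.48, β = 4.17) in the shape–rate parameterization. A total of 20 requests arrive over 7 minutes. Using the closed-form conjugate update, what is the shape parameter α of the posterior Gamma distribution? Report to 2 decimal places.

29.48

With a Gamma(shape α, rate β) prior, the Poisson likelihood is conjugate: the posterior is Gamma(α + ΣXᵢ, β + n).
Posterior: Gamma(α+S, β+n) = Gamma(9.48+20, 4.17+7) = Gamma(29.48, 11.17).
Posterior α = 29.48.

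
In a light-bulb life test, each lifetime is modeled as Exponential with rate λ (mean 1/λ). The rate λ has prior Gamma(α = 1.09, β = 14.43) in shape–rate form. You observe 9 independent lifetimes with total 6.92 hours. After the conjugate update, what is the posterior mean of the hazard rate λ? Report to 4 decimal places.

0.4726

With a Gamma(shape α, rate β) prior on the exponential rate λ, the posterior after n observations with total T = Σxᵢ is Gamma(α+n, β+T).
Posterior: Gamma(1.09+9, 14.43+6.92) = Gamma(10.09, 21.35).
Posterior mean of λ = α/β = 10.09/21.35 = 0.4726.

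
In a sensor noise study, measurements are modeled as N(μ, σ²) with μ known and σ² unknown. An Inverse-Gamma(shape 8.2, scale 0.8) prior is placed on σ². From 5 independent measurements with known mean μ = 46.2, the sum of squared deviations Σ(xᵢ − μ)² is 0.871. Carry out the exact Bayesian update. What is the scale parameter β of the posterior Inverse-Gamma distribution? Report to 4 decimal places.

1.2355

With known mean μ and an Inverse-Gamma(α, β) prior on σ², the Normal likelihood is conjugate: posterior is Inv-Gamma(α + n/2, β + Σ(xᵢ−μ)²/2).
Posterior: Inv-Gamma(8.2 + 5/2, 0.8 + 0.871/2) = Inv-Gamma(10.70, 1.2355).
Posterior β = 1.2355.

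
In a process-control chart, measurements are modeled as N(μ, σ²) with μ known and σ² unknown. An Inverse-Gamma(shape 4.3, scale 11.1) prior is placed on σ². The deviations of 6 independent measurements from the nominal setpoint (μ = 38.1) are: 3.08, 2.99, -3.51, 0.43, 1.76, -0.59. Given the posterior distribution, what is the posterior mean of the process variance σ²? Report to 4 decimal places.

With known mean μ and an Inverse-Gamma(α, β) prior on σ², the Normal likelihood is conjugate: posterior is Inv-Gamma(α + n/2, β + Σ(xᵢ−μ)²/2).
Σ(xᵢ−μ)² = (3.08)² + (2.99)² + (-3.51)² + (0.43)² + (1.76)² + (-0.59)² = 34.3772.
Posterior: Inv-Gamma(4.3 + 6/2, 11.1 + 34.3772/2) = Inv-Gamma(7.30, 28.28860).
E[σ²|data] = β/(α−1) = 28.28860/6.30 = 4.4903.

4.4903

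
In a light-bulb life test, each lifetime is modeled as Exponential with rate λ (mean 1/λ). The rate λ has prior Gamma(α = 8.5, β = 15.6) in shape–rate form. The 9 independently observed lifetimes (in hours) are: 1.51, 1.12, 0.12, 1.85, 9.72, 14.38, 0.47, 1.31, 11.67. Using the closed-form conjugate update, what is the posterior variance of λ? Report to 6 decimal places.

0.005247

With a Gamma(shape α, rate β) prior on the exponential rate λ, the posterior after n observations with total T = Σxᵢ is Gamma(α+n, β+T).
Sum of observations T = 42.15 hours; n = 9.
Posterior: Gamma(8.5+9, 15.6+42.15) = Gamma(17.5, 57.75).
Var = α/β² = 0.005247.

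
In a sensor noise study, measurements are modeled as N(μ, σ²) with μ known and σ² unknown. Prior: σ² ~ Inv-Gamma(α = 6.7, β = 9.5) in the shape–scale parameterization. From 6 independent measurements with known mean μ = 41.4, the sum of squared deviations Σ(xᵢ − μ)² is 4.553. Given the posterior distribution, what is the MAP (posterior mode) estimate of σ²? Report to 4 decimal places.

With known mean μ and an Inverse-Gamma(α, β) prior on σ², the Normal likelihood is conjugate: posterior is Inv-Gamma(α + n/2, β + Σ(xᵢ−μ)²/2).
Posterior: Inv-Gamma(6.7 + 6/2, 9.5 + 4.553/2) = Inv-Gamma(9.70, 11.7765).
Mode = β/(α+1) = 11.7765/10.70 = 1.1006.

1.1006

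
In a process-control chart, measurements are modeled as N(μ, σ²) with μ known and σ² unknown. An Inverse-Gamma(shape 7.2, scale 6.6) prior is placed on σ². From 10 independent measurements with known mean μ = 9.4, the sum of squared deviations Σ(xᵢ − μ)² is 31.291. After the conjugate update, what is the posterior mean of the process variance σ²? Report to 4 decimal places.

1.9862

With known mean μ and an Inverse-Gamma(α, β) prior on σ², the Normal likelihood is conjugate: posterior is Inv-Gamma(α + n/2, β + Σ(xᵢ−μ)²/2).
Posterior: Inv-Gamma(7.2 + 10/2, 6.6 + 31.291/2) = Inv-Gamma(12.20, 22.2455).
E[σ²|data] = β/(α−1) = 22.2455/11.20 = 1.9862.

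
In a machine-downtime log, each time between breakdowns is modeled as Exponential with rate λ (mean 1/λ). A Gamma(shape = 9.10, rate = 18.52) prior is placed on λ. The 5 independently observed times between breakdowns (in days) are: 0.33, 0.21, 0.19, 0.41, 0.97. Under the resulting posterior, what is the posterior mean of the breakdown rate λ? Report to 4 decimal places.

0.6835

With a Gamma(shape α, rate β) prior on the exponential rate λ, the posterior after n observations with total T = Σxᵢ is Gamma(α+n, β+T).
Sum of observations T = 2.11 days; n = 5.
Posterior: Gamma(9.10+5, 18.52+2.11) = Gamma(14.10, 20.63).
Posterior mean of λ = α/β = 14.10/20.63 = 0.6835.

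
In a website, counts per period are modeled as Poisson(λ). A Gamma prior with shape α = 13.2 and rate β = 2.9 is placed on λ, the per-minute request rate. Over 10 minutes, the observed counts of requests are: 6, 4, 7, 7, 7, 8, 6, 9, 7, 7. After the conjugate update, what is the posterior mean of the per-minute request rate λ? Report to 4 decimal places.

With a Gamma(shape α, rate β) prior, the Poisson likelihood is conjugate: the posterior is Gamma(α + ΣXᵢ, β + n).
Sum of counts S = 68 over n = 10 minutes.
Posterior: Gamma(α+S, β+n) = Gamma(13.2+68, 2.9+10) = Gamma(81.2, 12.9).
Posterior mean = α/β = 81.2/12.9 = 6.2946.

6.2946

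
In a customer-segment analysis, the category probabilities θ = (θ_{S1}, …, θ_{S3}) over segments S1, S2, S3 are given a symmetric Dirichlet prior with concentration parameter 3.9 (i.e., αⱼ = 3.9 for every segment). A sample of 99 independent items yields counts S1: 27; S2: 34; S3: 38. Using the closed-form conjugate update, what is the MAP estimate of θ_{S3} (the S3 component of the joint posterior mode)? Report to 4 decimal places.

0.3798

The Dirichlet prior is conjugate to the Multinomial likelihood: each posterior αⱼ = prior αⱼ + observed count nⱼ.
Posterior concentration: (30.9, 37.9, 41.9), total = 110.7.
Joint mode component: (α_{S3}−1)/(Σα−K) = 40.9/107.7 = 0.3798.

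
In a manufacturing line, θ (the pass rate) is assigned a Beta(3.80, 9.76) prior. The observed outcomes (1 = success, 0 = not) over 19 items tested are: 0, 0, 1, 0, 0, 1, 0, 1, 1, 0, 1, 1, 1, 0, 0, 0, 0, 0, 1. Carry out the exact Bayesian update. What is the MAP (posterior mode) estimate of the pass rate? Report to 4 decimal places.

The Beta prior is conjugate to a Binomial/Bernoulli likelihood; the update adds successes to α and failures to β.
Posterior: Beta(α+k, β+n−k) = Beta(3.80+8, 9.76+11) = Beta(11.80, 20.76).
Mode of Beta(a,b) for a,b>1 is (a−1)/(a+b−2) = 10.80/30.56 = 0.3534.

0.3534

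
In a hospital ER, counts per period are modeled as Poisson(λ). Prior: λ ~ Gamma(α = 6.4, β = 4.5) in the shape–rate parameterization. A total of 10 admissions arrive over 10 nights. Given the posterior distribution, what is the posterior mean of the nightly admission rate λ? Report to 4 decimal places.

With a Gamma(shape α, rate β) prior, the Poisson likelihood is conjugate: the posterior is Gamma(α + ΣXᵢ, β + n).
Posterior: Gamma(α+S, β+n) = Gamma(6.4+10, 4.5+10) = Gamma(16.4, 14.5).
Posterior mean = α/β = 16.4/14.5 = 1.1310.

1.1310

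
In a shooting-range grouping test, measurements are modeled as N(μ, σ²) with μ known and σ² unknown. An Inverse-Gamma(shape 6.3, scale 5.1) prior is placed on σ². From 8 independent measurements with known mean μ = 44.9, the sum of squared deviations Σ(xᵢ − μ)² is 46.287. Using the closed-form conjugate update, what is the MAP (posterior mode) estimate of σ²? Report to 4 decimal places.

With known mean μ and an Inverse-Gamma(α, β) prior on σ², the Normal likelihood is conjugate: posterior is Inv-Gamma(α + n/2, β + Σ(xᵢ−μ)²/2).
Posterior: Inv-Gamma(6.3 + 8/2, 5.1 + 46.287/2) = Inv-Gamma(10.30, 28.2435).
Mode = β/(α+1) = 28.2435/11.30 = 2.4994.

2.4994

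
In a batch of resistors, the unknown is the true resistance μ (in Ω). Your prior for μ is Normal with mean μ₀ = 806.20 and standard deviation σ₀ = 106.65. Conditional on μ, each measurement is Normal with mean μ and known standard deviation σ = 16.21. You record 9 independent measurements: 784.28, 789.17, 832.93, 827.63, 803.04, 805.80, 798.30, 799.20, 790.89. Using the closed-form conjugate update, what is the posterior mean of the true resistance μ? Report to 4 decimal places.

For Normal data with known variance σ², a Normal(μ₀, σ₀²) prior on μ is conjugate. Posterior precision = 1/σ₀² + n/σ²; posterior mean is the precision-weighted average of μ₀ and x̄.
Σxᵢ = 784.28 + 789.17 + 832.93 + 827.63 + 803.04 + 805.80 + 798.30 + 799.20 + 790.89 = 7231.24, so n·x̄ = 7231.24.
σ₀² = 106.65² = 11374.2225, σ² = 16.21² = 262.7641; σ² + n·σ₀² = 262.7641 + 9·11374.2225 = 102630.7666.
Posterior mean = (μ₀/σ₀² + n·x̄/σ²)/(1/σ₀² + n/σ²) = (σ²·μ₀ + σ₀²·n·x̄)/(σ² + n·σ₀²) = (262.7641·806.20 + 11374.2225·7231.24)/102630.7666 = 82461573.12832/102630.7666 = 803.4781.

803.4781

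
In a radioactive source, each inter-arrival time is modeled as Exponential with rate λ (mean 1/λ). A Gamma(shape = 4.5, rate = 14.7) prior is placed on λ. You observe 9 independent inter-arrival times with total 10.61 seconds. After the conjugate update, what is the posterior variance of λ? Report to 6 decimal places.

With a Gamma(shape α, rate β) prior on the exponential rate λ, the posterior after n observations with total T = Σxᵢ is Gamma(α+n, β+T).
Posterior: Gamma(4.5+9, 14.7+10.61) = Gamma(13.5, 25.31).
Var = α/β² = 0.021074.

0.021074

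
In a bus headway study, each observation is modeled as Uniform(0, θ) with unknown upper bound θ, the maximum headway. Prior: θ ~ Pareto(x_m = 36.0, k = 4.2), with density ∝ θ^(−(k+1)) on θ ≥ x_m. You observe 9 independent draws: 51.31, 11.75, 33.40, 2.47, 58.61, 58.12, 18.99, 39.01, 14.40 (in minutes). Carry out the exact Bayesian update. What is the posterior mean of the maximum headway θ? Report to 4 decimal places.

63.4141

A Pareto(scale x_m, shape k) prior on the upper bound θ of Uniform(0, θ) is conjugate: posterior is Pareto(max(x_m, max xᵢ), k + n).
Sample maximum = 58.61; prior scale x_m = 36.0 → posterior scale = max = 58.61.
Posterior shape = 4.2 + 9 = 13.2.
E[θ|data] = k·x_m/(k−1) = 13.2·58.61/12.2 = 63.4141.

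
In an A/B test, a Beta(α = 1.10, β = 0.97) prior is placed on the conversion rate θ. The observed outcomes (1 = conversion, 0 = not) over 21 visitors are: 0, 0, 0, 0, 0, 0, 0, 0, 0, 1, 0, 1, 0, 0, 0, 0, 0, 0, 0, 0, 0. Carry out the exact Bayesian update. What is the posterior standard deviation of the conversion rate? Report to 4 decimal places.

0.0695

The Beta prior is conjugate to a Binomial/Bernoulli likelihood; the update adds successes to α and failures to β.
Posterior: Beta(α+k, β+n−k) = Beta(1.10+2, 0.97+19) = Beta(3.10, 19.97).
Var = αβ/((α+β)²(α+β+1)) = 3.10·19.97/(23.07²·24.07) = 0.00483246; SD = √0.00483246 = 0.0695.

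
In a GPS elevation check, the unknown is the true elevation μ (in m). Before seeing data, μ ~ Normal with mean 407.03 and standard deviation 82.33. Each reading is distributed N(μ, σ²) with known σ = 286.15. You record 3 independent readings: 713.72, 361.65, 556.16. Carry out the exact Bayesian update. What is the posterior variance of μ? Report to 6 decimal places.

For Normal data with known variance σ², a Normal(μ₀, σ₀²) prior on μ is conjugate. Posterior precision = 1/σ₀² + n/σ²; posterior mean is the precision-weighted average of μ₀ and x̄.
σ₀² = 82.33² = 6778.2289, σ² = 286.15² = 81881.8225; σ² + n·σ₀² = 81881.8225 + 3·6778.2289 = 102216.5092.
Posterior precision = 1/σ₀² + n/σ² = 1/6778.2289 + 3/81881.8225 = (σ² + n·σ₀²)/(σ₀²σ²) = 102216.5092/(6778.2289·81881.8225); posterior variance σₙ² = σ₀²σ²/(σ² + n·σ₀²) = 6778.2289·81881.8225/102216.5092 = 5429.785658.

5429.785658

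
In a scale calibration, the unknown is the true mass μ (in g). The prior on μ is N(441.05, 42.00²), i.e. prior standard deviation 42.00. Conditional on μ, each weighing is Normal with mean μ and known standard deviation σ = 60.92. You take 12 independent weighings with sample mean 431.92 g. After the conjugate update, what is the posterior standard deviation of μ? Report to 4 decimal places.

16.2215

For Normal data with known variance σ², a Normal(μ₀, σ₀²) prior on μ is conjugate. Posterior precision = 1/σ₀² + n/σ²; posterior mean is the precision-weighted average of μ₀ and x̄.
σ₀² = 42.00² = 1764, σ² = 60.92² = 3711.2464; σ² + n·σ₀² = 3711.2464 + 12·1764 = 24879.2464.
Posterior precision = 1/σ₀² + n/σ² = 1/1764 + 12/3711.2464 = (σ² + n·σ₀²)/(σ₀²σ²) = 24879.2464/(1764·3711.2464); posterior variance σₙ² = σ₀²σ²/(σ² + n·σ₀²) = 1764·3711.2464/24879.2464 = 263.136533.
Posterior SD = √σₙ² = √(1764·3711.2464/24879.2464) = 16.2215.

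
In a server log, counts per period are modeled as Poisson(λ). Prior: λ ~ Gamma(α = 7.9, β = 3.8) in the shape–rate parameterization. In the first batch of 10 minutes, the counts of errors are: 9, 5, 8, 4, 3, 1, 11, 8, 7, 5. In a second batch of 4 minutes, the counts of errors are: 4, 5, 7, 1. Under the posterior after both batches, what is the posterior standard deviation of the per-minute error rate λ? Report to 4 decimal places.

0.5207

With a Gamma(shape α, rate β) prior, the Poisson likelihood is conjugate: the posterior is Gamma(α + ΣXᵢ, β + n).
Batch 1: sum of counts S = 61 over n = 10 minutes.
After batch 1: Gamma(α+S, β+n) = Gamma(7.9+61, 3.8+10) = Gamma(68.9, 13.8).
Batch 2: sum of counts S = 17 over n = 4 minutes.
After batch 2: Gamma(α+S, β+n) = Gamma(68.9+17, 13.8+4) = Gamma(85.9, 17.8).
SD = √α/β = √85.9/17.8 = 0.5207.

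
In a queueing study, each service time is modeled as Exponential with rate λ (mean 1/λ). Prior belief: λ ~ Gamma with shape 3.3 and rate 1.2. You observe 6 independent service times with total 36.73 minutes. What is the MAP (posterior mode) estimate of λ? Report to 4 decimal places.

With a Gamma(shape α, rate β) prior on the exponential rate λ, the posterior after n observations with total T = Σxᵢ is Gamma(α+n, β+T).
Posterior: Gamma(3.3+6, 1.2+36.73) = Gamma(9.3, 37.93).
Mode = (α−1)/β = 0.2188.

0.2188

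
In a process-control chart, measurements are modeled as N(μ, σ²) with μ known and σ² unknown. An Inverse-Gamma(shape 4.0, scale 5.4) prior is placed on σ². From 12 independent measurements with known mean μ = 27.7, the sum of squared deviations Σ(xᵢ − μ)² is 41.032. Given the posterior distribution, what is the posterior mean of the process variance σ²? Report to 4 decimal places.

With known mean μ and an Inverse-Gamma(α, β) prior on σ², the Normal likelihood is conjugate: posterior is Inv-Gamma(α + n/2, β + Σ(xᵢ−μ)²/2).
Posterior: Inv-Gamma(4.0 + 12/2, 5.4 + 41.032/2) = Inv-Gamma(10.00, 25.9160).
E[σ²|data] = β/(α−1) = 25.9160/9.00 = 2.8796.

2.8796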